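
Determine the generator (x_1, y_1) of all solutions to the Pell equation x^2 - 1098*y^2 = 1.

First expand sqrt(1098) as a continued fraction. With x_i = (sqrt(1098) + m_i)/d_i and (m_0, d_0) = (0, 1): a_0 = floor(sqrt(1098)) = 33, since 33^2 = 1089 <= 1098 < 1156 = 34^2.
Iterate m_{i+1} = d_i*a_i - m_i, d_{i+1} = (1098 - m_{i+1}^2)/d_i, a_{i+1} = floor((a_0 + m_{i+1})/d_{i+1}):
  m_1 = 1*33 - 0 = 33, d_1 = (1098 - 33^2)/1 = 9/1 = 9, a_1 = floor((33 + 33)/9) = 7.
  m_2 = 9*7 - 33 = 30, d_2 = (1098 - 30^2)/9 = 198/9 = 22, a_2 = floor((33 + 30)/22) = 2.
  m_3 = 22*2 - 30 = 14, d_3 = (1098 - 14^2)/22 = 902/22 = 41, a_3 = floor((33 + 14)/41) = 1.
  m_4 = 41*1 - 14 = 27, d_4 = (1098 - 27^2)/41 = 369/41 = 9, a_4 = floor((33 + 27)/9) = 6.
  m_5 = 9*6 - 27 = 27, d_5 = (1098 - 27^2)/9 = 369/9 = 41, a_5 = floor((33 + 27)/41) = 1.
  m_6 = 41*1 - 27 = 14, d_6 = (1098 - 14^2)/41 = 902/41 = 22, a_6 = floor((33 + 14)/22) = 2.
  m_7 = 22*2 - 14 = 30, d_7 = (1098 - 30^2)/22 = 198/22 = 9, a_7 = floor((33 + 30)/9) = 7.
  m_8 = 9*7 - 30 = 33, d_8 = (1098 - 33^2)/9 = 9/9 = 1, a_8 = floor((33 + 33)/1) = 66.
  m_9 = 1*66 - 33 = 33, d_9 = (1098 - 33^2)/1 = 9/1 = 9: (m_9, d_9) = (m_1, d_1) = (33, 9), so from here the quotients repeat a_1, ..., a_8; the period length is 8.
So sqrt(1098) = [33; (7, 2, 1, 6, 1, 2, 7, 66)] with period length k = 8.
k is even, so the fundamental solution of x^2 - 1098y^2 = 1 is (p_{k-1}, q_{k-1}) = (p_7, q_7); compute convergents through index 7.
Convergents (p_i = a_i*p_{i-1} + p_{i-2}, q_i = a_i*q_{i-1} + q_{i-2} with p_{-2}=0, p_{-1}=1, q_{-2}=1, q_{-1}=0):
  i=0: a_0=33, p_0 = 33*1 + 0 = 33, q_0 = 33*0 + 1 = 1.
  i=1: a_1=7, p_1 = 7*33 + 1 = 232, q_1 = 7*1 + 0 = 7.
  i=2: a_2=2, p_2 = 2*232 + 33 = 497, q_2 = 2*7 + 1 = 15.
  i=3: a_3=1, p_3 = 1*497 + 232 = 729, q_3 = 1*15 + 7 = 22.
  i=4: a_4=6, p_4 = 6*729 + 497 = 4871, q_4 = 6*22 + 15 = 147.
  i=5: a_5=1, p_5 = 1*4871 + 729 = 5600, q_5 = 1*147 + 22 = 169.
  i=6: a_6=2, p_6 = 2*5600 + 4871 = 16071, q_6 = 2*169 + 147 = 485.
  i=7: a_7=7, p_7 = 7*16071 + 5600 = 118097, q_7 = 7*485 + 169 = 3564.
Check: 118097^2 - 1098*3564^2 = 13946901409 - 13946901408 = 1, so (x, y) = (118097, 3564) solves the equation, and by the theorem it is the least positive solution.

(x, y) = (118097, 3564)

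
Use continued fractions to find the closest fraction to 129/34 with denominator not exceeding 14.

Expand x = 129/34 as a continued fraction with the Euclidean algorithm:
  129 = 3*34 + 27, so a_0 = 3.
  34 = 1*27 + 7, so a_1 = 1.
  27 = 3*7 + 6, so a_2 = 3.
  7 = 1*6 + 1, so a_3 = 1.
  6 = 6*1 + 0, so a_4 = 6.
so x = [3; 1, 3, 1, 6].
Convergents (p_i = a_i*p_{i-1} + p_{i-2}, q_i = a_i*q_{i-1} + q_{i-2} with p_{-2}=0, p_{-1}=1, q_{-2}=1, q_{-1}=0), until the denominator exceeds 14:
  i=0: a_0=3, p_0 = 3*1 + 0 = 3, q_0 = 3*0 + 1 = 1.
  i=1: a_1=1, p_1 = 1*3 + 1 = 4, q_1 = 1*1 + 0 = 1.
  i=2: a_2=3, p_2 = 3*4 + 3 = 15, q_2 = 3*1 + 1 = 4.
  i=3: a_3=1, p_3 = 1*15 + 4 = 19, q_3 = 1*4 + 1 = 5.
  i=4: a_4=6, p_4 = 6*19 + 15 = 129, q_4 = 6*5 + 4 = 34.
q_4 = 34 > 14, so the last convergent with denominator <= 14 is p_3/q_3 = 19/5.
The closest fraction with denominator <= 14 is either p_3/q_3 or the intermediate fraction (k*p_3 + p_2)/(k*q_3 + q_2) with the largest k >= 1 whose denominator stays <= 14; these approach x as k grows, and every other convergent or intermediate fraction in range is farther away.
Largest k: floor((14 - q_2)/q_3) = floor((14 - 4)/5) = 2.
That gives (2*19 + 15)/(2*5 + 4) = 53/14.
Compare the errors: |x - 19/5| = |129*5 - 19*34|/(34*5) = 1/170, and |x - 53/14| = |129*14 - 53*34|/(34*14) = 4/476.
Cross-multiplying, 1*476 = 476 < 680 = 4*170, so 1/170 is smaller: the convergent 19/5 is closer to x than 53/14.

19/5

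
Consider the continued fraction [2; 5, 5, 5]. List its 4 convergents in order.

Using the convergent recurrence p_i = a_i*p_{i-1} + p_{i-2}, q_i = a_i*q_{i-1} + q_{i-2} with p_{-2}=0, p_{-1}=1, q_{-2}=1, q_{-1}=0:
  i=0: a_0=2, p_0 = 2*1 + 0 = 2, q_0 = 2*0 + 1 = 1.
  i=1: a_1=5, p_1 = 5*2 + 1 = 11, q_1 = 5*1 + 0 = 5.
  i=2: a_2=5, p_2 = 5*11 + 2 = 57, q_2 = 5*5 + 1 = 26.
  i=3: a_3=5, p_3 = 5*57 + 11 = 296, q_3 = 5*26 + 5 = 135.

2/1, 11/5, 57/26, 296/135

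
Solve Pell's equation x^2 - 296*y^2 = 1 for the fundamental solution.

(x, y) = (3699, 215)

First expand sqrt(296) as a continued fraction. With x_i = (sqrt(296) + m_i)/d_i and (m_0, d_0) = (0, 1): a_0 = floor(sqrt(296)) = 17, since 17^2 = 289 <= 296 < 324 = 18^2.
Iterate m_{i+1} = d_i*a_i - m_i, d_{i+1} = (296 - m_{i+1}^2)/d_i, a_{i+1} = floor((a_0 + m_{i+1})/d_{i+1}):
  m_1 = 1*17 - 0 = 17, d_1 = (296 - 17^2)/1 = 7/1 = 7, a_1 = floor((17 + 17)/7) = 4.
  m_2 = 7*4 - 17 = 11, d_2 = (296 - 11^2)/7 = 175/7 = 25, a_2 = floor((17 + 11)/25) = 1.
  m_3 = 25*1 - 11 = 14, d_3 = (296 - 14^2)/25 = 100/25 = 4, a_3 = floor((17 + 14)/4) = 7.
  m_4 = 4*7 - 14 = 14, d_4 = (296 - 14^2)/4 = 100/4 = 25, a_4 = floor((17 + 14)/25) = 1.
  m_5 = 25*1 - 14 = 11, d_5 = (296 - 11^2)/25 = 175/25 = 7, a_5 = floor((17 + 11)/7) = 4.
  m_6 = 7*4 - 11 = 17, d_6 = (296 - 17^2)/7 = 7/7 = 1, a_6 = floor((17 + 17)/1) = 34.
  m_7 = 1*34 - 17 = 17, d_7 = (296 - 17^2)/1 = 7/1 = 7: (m_7, d_7) = (m_1, d_1) = (17, 7), so from here the quotients repeat a_1, ..., a_6; the period length is 6.
So sqrt(296) = [17; (4, 1, 7, 1, 4, 34)] with period length k = 6.
k is even, so the fundamental solution of x^2 - 296y^2 = 1 is (p_{k-1}, q_{k-1}) = (p_5, q_5); compute convergents through index 5.
Convergents (p_i = a_i*p_{i-1} + p_{i-2}, q_i = a_i*q_{i-1} + q_{i-2} with p_{-2}=0, p_{-1}=1, q_{-2}=1, q_{-1}=0):
  i=0: a_0=17, p_0 = 17*1 + 0 = 17, q_0 = 17*0 + 1 = 1.
  i=1: a_1=4, p_1 = 4*17 + 1 = 69, q_1 = 4*1 + 0 = 4.
  i=2: a_2=1, p_2 = 1*69 + 17 = 86, q_2 = 1*4 + 1 = 5.
  i=3: a_3=7, p_3 = 7*86 + 69 = 671, q_3 = 7*5 + 4 = 39.
  i=4: a_4=1, p_4 = 1*671 + 86 = 757, q_4 = 1*39 + 5 = 44.
  i=5: a_5=4, p_5 = 4*757 + 671 = 3699, q_5 = 4*44 + 39 = 215.
Check: 3699^2 - 296*215^2 = 13682601 - 13682600 = 1, so (x, y) = (3699, 215) solves the equation, and by the theorem it is the least positive solution.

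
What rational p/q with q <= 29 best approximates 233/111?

21/10

Expand x = 233/111 as a continued fraction with the Euclidean algorithm:
  233 = 2*111 + 11, so a_0 = 2.
  111 = 10*11 + 1, so a_1 = 10.
  11 = 11*1 + 0, so a_2 = 11.
so x = [2; 10, 11].
Convergents (p_i = a_i*p_{i-1} + p_{i-2}, q_i = a_i*q_{i-1} + q_{i-2} with p_{-2}=0, p_{-1}=1, q_{-2}=1, q_{-1}=0), until the denominator exceeds 29:
  i=0: a_0=2, p_0 = 2*1 + 0 = 2, q_0 = 2*0 + 1 = 1.
  i=1: a_1=10, p_1 = 10*2 + 1 = 21, q_1 = 10*1 + 0 = 10.
  i=2: a_2=11, p_2 = 11*21 + 2 = 233, q_2 = 11*10 + 1 = 111.
q_2 = 111 > 29, so the last convergent with denominator <= 29 is p_1/q_1 = 21/10.
The closest fraction with denominator <= 29 is either p_1/q_1 or the intermediate fraction (k*p_1 + p_0)/(k*q_1 + q_0) with the largest k >= 1 whose denominator stays <= 29; these approach x as k grows, and every other convergent or intermediate fraction in range is farther away.
Largest k: floor((29 - q_0)/q_1) = floor((29 - 1)/10) = 2.
That gives (2*21 + 2)/(2*10 + 1) = 44/21.
Compare the errors: |x - 21/10| = |233*10 - 21*111|/(111*10) = 1/1110, and |x - 44/21| = |233*21 - 44*111|/(111*21) = 9/2331.
Cross-multiplying, 1*2331 = 2331 < 9990 = 9*1110, so 1/1110 is smaller: the convergent 21/10 is closer to x than 44/21.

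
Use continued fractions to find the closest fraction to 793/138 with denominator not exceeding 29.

23/4

Expand x = 793/138 as a continued fraction with the Euclidean algorithm:
  793 = 5*138 + 103, so a_0 = 5.
  138 = 1*103 + 35, so a_1 = 1.
  103 = 2*35 + 33, so a_2 = 2.
  35 = 1*33 + 2, so a_3 = 1.
  33 = 16*2 + 1, so a_4 = 16.
  2 = 2*1 + 0, so a_5 = 2.
so x = [5; 1, 2, 1, 16, 2].
Convergents (p_i = a_i*p_{i-1} + p_{i-2}, q_i = a_i*q_{i-1} + q_{i-2} with p_{-2}=0, p_{-1}=1, q_{-2}=1, q_{-1}=0), until the denominator exceeds 29:
  i=0: a_0=5, p_0 = 5*1 + 0 = 5, q_0 = 5*0 + 1 = 1.
  i=1: a_1=1, p_1 = 1*5 + 1 = 6, q_1 = 1*1 + 0 = 1.
  i=2: a_2=2, p_2 = 2*6 + 5 = 17, q_2 = 2*1 + 1 = 3.
  i=3: a_3=1, p_3 = 1*17 + 6 = 23, q_3 = 1*3 + 1 = 4.
  i=4: a_4=16, p_4 = 16*23 + 17 = 385, q_4 = 16*4 + 3 = 67.
q_4 = 67 > 29, so the last convergent with denominator <= 29 is p_3/q_3 = 23/4.
The closest fraction with denominator <= 29 is either p_3/q_3 or the intermediate fraction (k*p_3 + p_2)/(k*q_3 + q_2) with the largest k >= 1 whose denominator stays <= 29; these approach x as k grows, and every other convergent or intermediate fraction in range is farther away.
Largest k: floor((29 - q_2)/q_3) = floor((29 - 3)/4) = 6.
That gives (6*23 + 17)/(6*4 + 3) = 155/27.
Compare the errors: |x - 23/4| = |793*4 - 23*138|/(138*4) = 2/552, and |x - 155/27| = |793*27 - 155*138|/(138*27) = 21/3726.
Cross-multiplying, 2*3726 = 7452 < 11592 = 21*552, so 2/552 is smaller: the convergent 23/4 is closer to x than 155/27.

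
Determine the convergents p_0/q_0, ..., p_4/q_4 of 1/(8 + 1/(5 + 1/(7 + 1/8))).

0/1, 1/8, 5/41, 36/295, 293/2401

Using the convergent recurrence p_i = a_i*p_{i-1} + p_{i-2}, q_i = a_i*q_{i-1} + q_{i-2} with p_{-2}=0, p_{-1}=1, q_{-2}=1, q_{-1}=0:
  i=0: a_0=0, p_0 = 0*1 + 0 = 0, q_0 = 0*0 + 1 = 1.
  i=1: a_1=8, p_1 = 8*0 + 1 = 1, q_1 = 8*1 + 0 = 8.
  i=2: a_2=5, p_2 = 5*1 + 0 = 5, q_2 = 5*8 + 1 = 41.
  i=3: a_3=7, p_3 = 7*5 + 1 = 36, q_3 = 7*41 + 8 = 295.
  i=4: a_4=8, p_4 = 8*36 + 5 = 293, q_4 = 8*295 + 41 = 2401.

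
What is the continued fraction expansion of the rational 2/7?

Run the Euclidean algorithm on 2 and 7; the successive quotients are the partial quotients a_0, a_1, ... (each step inverts the fractional part left over by the previous one):
  2 = 0*7 + 2, so a_0 = 0.
  7 = 3*2 + 1, so a_1 = 3.
  2 = 2*1 + 0, so a_2 = 2.
The remainder reaches 0 after 3 divisions, so the expansion has 3 partial quotients, read off in order.

[0; 3, 2]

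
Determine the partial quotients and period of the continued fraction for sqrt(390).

[19; (1, 2, 1, 38)]

Write x_i = (sqrt(390) + m_i)/d_i with (m_0, d_0) = (0, 1). a_0 = floor(sqrt(390)) = 19, since 19^2 = 361 <= 390 < 400 = 20^2.
Iterate m_{i+1} = d_i*a_i - m_i, d_{i+1} = (390 - m_{i+1}^2)/d_i, a_{i+1} = floor((a_0 + m_{i+1})/d_{i+1}):
  m_1 = 1*19 - 0 = 19, d_1 = (390 - 19^2)/1 = 29/1 = 29, a_1 = floor((19 + 19)/29) = 1.
  m_2 = 29*1 - 19 = 10, d_2 = (390 - 10^2)/29 = 290/29 = 10, a_2 = floor((19 + 10)/10) = 2.
  m_3 = 10*2 - 10 = 10, d_3 = (390 - 10^2)/10 = 290/10 = 29, a_3 = floor((19 + 10)/29) = 1.
  m_4 = 29*1 - 10 = 19, d_4 = (390 - 19^2)/29 = 29/29 = 1, a_4 = floor((19 + 19)/1) = 38.
  m_5 = 1*38 - 19 = 19, d_5 = (390 - 19^2)/1 = 29/1 = 29: (m_5, d_5) = (m_1, d_1) = (19, 29), so from here the quotients repeat a_1, ..., a_4; the period length is 4.
Hence the expansion of sqrt(390) is a_0 = 19 followed by the repeating block 1, 2, 1, 38 (period 4).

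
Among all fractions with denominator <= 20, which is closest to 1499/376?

Expand x = 1499/376 as a continued fraction with the Euclidean algorithm:
  1499 = 3*376 + 371, so a_0 = 3.
  376 = 1*371 + 5, so a_1 = 1.
  371 = 74*5 + 1, so a_2 = 74.
  5 = 5*1 + 0, so a_3 = 5.
so x = [3; 1, 74, 5].
Convergents (p_i = a_i*p_{i-1} + p_{i-2}, q_i = a_i*q_{i-1} + q_{i-2} with p_{-2}=0, p_{-1}=1, q_{-2}=1, q_{-1}=0), until the denominator exceeds 20:
  i=0: a_0=3, p_0 = 3*1 + 0 = 3, q_0 = 3*0 + 1 = 1.
  i=1: a_1=1, p_1 = 1*3 + 1 = 4, q_1 = 1*1 + 0 = 1.
  i=2: a_2=74, p_2 = 74*4 + 3 = 299, q_2 = 74*1 + 1 = 75.
q_2 = 75 > 20, so the last convergent with denominator <= 20 is p_1/q_1 = 4/1.
The closest fraction with denominator <= 20 is either p_1/q_1 or the intermediate fraction (k*p_1 + p_0)/(k*q_1 + q_0) with the largest k >= 1 whose denominator stays <= 20; these approach x as k grows, and every other convergent or intermediate fraction in range is farther away.
Largest k: floor((20 - q_0)/q_1) = floor((20 - 1)/1) = 19.
That gives (19*4 + 3)/(19*1 + 1) = 79/20.
Compare the errors: |x - 4/1| = |1499*1 - 4*376|/(376*1) = 5/376, and |x - 79/20| = |1499*20 - 79*376|/(376*20) = 276/7520.
Cross-multiplying, 5*7520 = 37600 < 103776 = 276*376, so 5/376 is smaller: the convergent 4/1 is closer to x than 79/20.

4/1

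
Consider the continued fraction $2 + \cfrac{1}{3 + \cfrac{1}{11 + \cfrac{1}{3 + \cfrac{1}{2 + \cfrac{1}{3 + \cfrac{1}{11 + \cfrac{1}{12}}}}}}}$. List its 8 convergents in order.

Using the convergent recurrence p_i = a_i*p_{i-1} + p_{i-2}, q_i = a_i*q_{i-1} + q_{i-2} with p_{-2}=0, p_{-1}=1, q_{-2}=1, q_{-1}=0:
  i=0: a_0=2, p_0 = 2*1 + 0 = 2, q_0 = 2*0 + 1 = 1.
  i=1: a_1=3, p_1 = 3*2 + 1 = 7, q_1 = 3*1 + 0 = 3.
  i=2: a_2=11, p_2 = 11*7 + 2 = 79, q_2 = 11*3 + 1 = 34.
  i=3: a_3=3, p_3 = 3*79 + 7 = 244, q_3 = 3*34 + 3 = 105.
  i=4: a_4=2, p_4 = 2*244 + 79 = 567, q_4 = 2*105 + 34 = 244.
  i=5: a_5=3, p_5 = 3*567 + 244 = 1945, q_5 = 3*244 + 105 = 837.
  i=6: a_6=11, p_6 = 11*1945 + 567 = 21962, q_6 = 11*837 + 244 = 9451.
  i=7: a_7=12, p_7 = 12*21962 + 1945 = 265489, q_7 = 12*9451 + 837 = 114249.

2/1, 7/3, 79/34, 244/105, 567/244, 1945/837, 21962/9451, 265489/114249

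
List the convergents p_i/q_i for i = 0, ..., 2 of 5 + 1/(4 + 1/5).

5/1, 21/4, 110/21

Using the convergent recurrence p_i = a_i*p_{i-1} + p_{i-2}, q_i = a_i*q_{i-1} + q_{i-2} with p_{-2}=0, p_{-1}=1, q_{-2}=1, q_{-1}=0:
  i=0: a_0=5, p_0 = 5*1 + 0 = 5, q_0 = 5*0 + 1 = 1.
  i=1: a_1=4, p_1 = 4*5 + 1 = 21, q_1 = 4*1 + 0 = 4.
  i=2: a_2=5, p_2 = 5*21 + 5 = 110, q_2 = 5*4 + 1 = 21.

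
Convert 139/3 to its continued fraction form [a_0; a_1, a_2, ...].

[46; 3]

Run the Euclidean algorithm on 139 and 3; the successive quotients are the partial quotients a_0, a_1, ... (each step inverts the fractional part left over by the previous one):
  139 = 46*3 + 1, so a_0 = 46.
  3 = 3*1 + 0, so a_1 = 3.
The remainder reaches 0 after 2 divisions, so the expansion has 2 partial quotients, read off in order.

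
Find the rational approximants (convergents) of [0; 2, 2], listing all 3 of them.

0/1, 1/2, 2/5

Using the convergent recurrence p_i = a_i*p_{i-1} + p_{i-2}, q_i = a_i*q_{i-1} + q_{i-2} with p_{-2}=0, p_{-1}=1, q_{-2}=1, q_{-1}=0:
  i=0: a_0=0, p_0 = 0*1 + 0 = 0, q_0 = 0*0 + 1 = 1.
  i=1: a_1=2, p_1 = 2*0 + 1 = 1, q_1 = 2*1 + 0 = 2.
  i=2: a_2=2, p_2 = 2*1 + 0 = 2, q_2 = 2*2 + 1 = 5.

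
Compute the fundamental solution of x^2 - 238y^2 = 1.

First expand sqrt(238) as a continued fraction. With x_i = (sqrt(238) + m_i)/d_i and (m_0, d_0) = (0, 1): a_0 = floor(sqrt(238)) = 15, since 15^2 = 225 <= 238 < 256 = 16^2.
Iterate m_{i+1} = d_i*a_i - m_i, d_{i+1} = (238 - m_{i+1}^2)/d_i, a_{i+1} = floor((a_0 + m_{i+1})/d_{i+1}):
  m_1 = 1*15 - 0 = 15, d_1 = (238 - 15^2)/1 = 13/1 = 13, a_1 = floor((15 + 15)/13) = 2.
  m_2 = 13*2 - 15 = 11, d_2 = (238 - 11^2)/13 = 117/13 = 9, a_2 = floor((15 + 11)/9) = 2.
  m_3 = 9*2 - 11 = 7, d_3 = (238 - 7^2)/9 = 189/9 = 21, a_3 = floor((15 + 7)/21) = 1.
  m_4 = 21*1 - 7 = 14, d_4 = (238 - 14^2)/21 = 42/21 = 2, a_4 = floor((15 + 14)/2) = 14.
  m_5 = 2*14 - 14 = 14, d_5 = (238 - 14^2)/2 = 42/2 = 21, a_5 = floor((15 + 14)/21) = 1.
  m_6 = 21*1 - 14 = 7, d_6 = (238 - 7^2)/21 = 189/21 = 9, a_6 = floor((15 + 7)/9) = 2.
  m_7 = 9*2 - 7 = 11, d_7 = (238 - 11^2)/9 = 117/9 = 13, a_7 = floor((15 + 11)/13) = 2.
  m_8 = 13*2 - 11 = 15, d_8 = (238 - 15^2)/13 = 13/13 = 1, a_8 = floor((15 + 15)/1) = 30.
  m_9 = 1*30 - 15 = 15, d_9 = (238 - 15^2)/1 = 13/1 = 13: (m_9, d_9) = (m_1, d_1) = (15, 13), so from here the quotients repeat a_1, ..., a_8; the period length is 8.
So sqrt(238) = [15; (2, 2, 1, 14, 1, 2, 2, 30)] with period length k = 8.
k is even, so the fundamental solution of x^2 - 238y^2 = 1 is (p_{k-1}, q_{k-1}) = (p_7, q_7); compute convergents through index 7.
Convergents (p_i = a_i*p_{i-1} + p_{i-2}, q_i = a_i*q_{i-1} + q_{i-2} with p_{-2}=0, p_{-1}=1, q_{-2}=1, q_{-1}=0):
  i=0: a_0=15, p_0 = 15*1 + 0 = 15, q_0 = 15*0 + 1 = 1.
  i=1: a_1=2, p_1 = 2*15 + 1 = 31, q_1 = 2*1 + 0 = 2.
  i=2: a_2=2, p_2 = 2*31 + 15 = 77, q_2 = 2*2 + 1 = 5.
  i=3: a_3=1, p_3 = 1*77 + 31 = 108, q_3 = 1*5 + 2 = 7.
  i=4: a_4=14, p_4 = 14*108 + 77 = 1589, q_4 = 14*7 + 5 = 103.
  i=5: a_5=1, p_5 = 1*1589 + 108 = 1697, q_5 = 1*103 + 7 = 110.
  i=6: a_6=2, p_6 = 2*1697 + 1589 = 4983, q_6 = 2*110 + 103 = 323.
  i=7: a_7=2, p_7 = 2*4983 + 1697 = 11663, q_7 = 2*323 + 110 = 756.
Check: 11663^2 - 238*756^2 = 136025569 - 136025568 = 1, so (x, y) = (11663, 756) solves the equation, and by the theorem it is the least positive solution.

(x, y) = (11663, 756)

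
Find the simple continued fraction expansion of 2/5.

[0; 2, 2]

Run the Euclidean algorithm on 2 and 5; the successive quotients are the partial quotients a_0, a_1, ... (each step inverts the fractional part left over by the previous one):
  2 = 0*5 + 2, so a_0 = 0.
  5 = 2*2 + 1, so a_1 = 2.
  2 = 2*1 + 0, so a_2 = 2.
The remainder reaches 0 after 3 divisions, so the expansion has 3 partial quotients, read off in order.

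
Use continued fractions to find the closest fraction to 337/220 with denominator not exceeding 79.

72/47

Expand x = 337/220 as a continued fraction with the Euclidean algorithm:
  337 = 1*220 + 117, so a_0 = 1.
  220 = 1*117 + 103, so a_1 = 1.
  117 = 1*103 + 14, so a_2 = 1.
  103 = 7*14 + 5, so a_3 = 7.
  14 = 2*5 + 4, so a_4 = 2.
  5 = 1*4 + 1, so a_5 = 1.
  4 = 4*1 + 0, so a_6 = 4.
so x = [1; 1, 1, 7, 2, 1, 4].
Convergents (p_i = a_i*p_{i-1} + p_{i-2}, q_i = a_i*q_{i-1} + q_{i-2} with p_{-2}=0, p_{-1}=1, q_{-2}=1, q_{-1}=0), until the denominator exceeds 79:
  i=0: a_0=1, p_0 = 1*1 + 0 = 1, q_0 = 1*0 + 1 = 1.
  i=1: a_1=1, p_1 = 1*1 + 1 = 2, q_1 = 1*1 + 0 = 1.
  i=2: a_2=1, p_2 = 1*2 + 1 = 3, q_2 = 1*1 + 1 = 2.
  i=3: a_3=7, p_3 = 7*3 + 2 = 23, q_3 = 7*2 + 1 = 15.
  i=4: a_4=2, p_4 = 2*23 + 3 = 49, q_4 = 2*15 + 2 = 32.
  i=5: a_5=1, p_5 = 1*49 + 23 = 72, q_5 = 1*32 + 15 = 47.
  i=6: a_6=4, p_6 = 4*72 + 49 = 337, q_6 = 4*47 + 32 = 220.
q_6 = 220 > 79, so the last convergent with denominator <= 79 is p_5/q_5 = 72/47.
The closest fraction with denominator <= 79 is either p_5/q_5 or the intermediate fraction (k*p_5 + p_4)/(k*q_5 + q_4) with the largest k >= 1 whose denominator stays <= 79; these approach x as k grows, and every other convergent or intermediate fraction in range is farther away.
Largest k: floor((79 - q_4)/q_5) = floor((79 - 32)/47) = 1.
That gives (1*72 + 49)/(1*47 + 32) = 121/79.
Compare the errors: |x - 72/47| = |337*47 - 72*220|/(220*47) = 1/10340, and |x - 121/79| = |337*79 - 121*220|/(220*79) = 3/17380.
Cross-multiplying, 1*17380 = 17380 < 31020 = 3*10340, so 1/10340 is smaller: the convergent 72/47 is closer to x than 121/79.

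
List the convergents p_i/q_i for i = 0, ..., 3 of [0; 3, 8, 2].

Using the convergent recurrence p_i = a_i*p_{i-1} + p_{i-2}, q_i = a_i*q_{i-1} + q_{i-2} with p_{-2}=0, p_{-1}=1, q_{-2}=1, q_{-1}=0:
  i=0: a_0=0, p_0 = 0*1 + 0 = 0, q_0 = 0*0 + 1 = 1.
  i=1: a_1=3, p_1 = 3*0 + 1 = 1, q_1 = 3*1 + 0 = 3.
  i=2: a_2=8, p_2 = 8*1 + 0 = 8, q_2 = 8*3 + 1 = 25.
  i=3: a_3=2, p_3 = 2*8 + 1 = 17, q_3 = 2*25 + 3 = 53.

0/1, 1/3, 8/25, 17/53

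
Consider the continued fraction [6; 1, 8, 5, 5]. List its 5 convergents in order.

6/1, 7/1, 62/9, 317/46, 1647/239

Using the convergent recurrence p_i = a_i*p_{i-1} + p_{i-2}, q_i = a_i*q_{i-1} + q_{i-2} with p_{-2}=0, p_{-1}=1, q_{-2}=1, q_{-1}=0:
  i=0: a_0=6, p_0 = 6*1 + 0 = 6, q_0 = 6*0 + 1 = 1.
  i=1: a_1=1, p_1 = 1*6 + 1 = 7, q_1 = 1*1 + 0 = 1.
  i=2: a_2=8, p_2 = 8*7 + 6 = 62, q_2 = 8*1 + 1 = 9.
  i=3: a_3=5, p_3 = 5*62 + 7 = 317, q_3 = 5*9 + 1 = 46.
  i=4: a_4=5, p_4 = 5*317 + 62 = 1647, q_4 = 5*46 + 9 = 239.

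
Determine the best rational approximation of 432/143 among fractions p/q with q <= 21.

Expand x = 432/143 as a continued fraction with the Euclidean algorithm:
  432 = 3*143 + 3, so a_0 = 3.
  143 = 47*3 + 2, so a_1 = 47.
  3 = 1*2 + 1, so a_2 = 1.
  2 = 2*1 + 0, so a_3 = 2.
so x = [3; 47, 1, 2].
Convergents (p_i = a_i*p_{i-1} + p_{i-2}, q_i = a_i*q_{i-1} + q_{i-2} with p_{-2}=0, p_{-1}=1, q_{-2}=1, q_{-1}=0), until the denominator exceeds 21:
  i=0: a_0=3, p_0 = 3*1 + 0 = 3, q_0 = 3*0 + 1 = 1.
  i=1: a_1=47, p_1 = 47*3 + 1 = 142, q_1 = 47*1 + 0 = 47.
q_1 = 47 > 21, so the last convergent with denominator <= 21 is p_0/q_0 = 3/1.
The closest fraction with denominator <= 21 is either p_0/q_0 or the intermediate fraction (k*p_0 + p_{-1})/(k*q_0 + q_{-1}) with the largest k >= 1 whose denominator stays <= 21; these approach x as k grows, and every other convergent or intermediate fraction in range is farther away.
Largest k: floor((21 - q_{-1})/q_0) = floor((21 - 0)/1) = 21 (using the seeds p_{-1} = 1, q_{-1} = 0).
That gives (21*3 + 1)/(21*1 + 0) = 64/21.
Compare the errors: |x - 3/1| = |432*1 - 3*143|/(143*1) = 3/143, and |x - 64/21| = |432*21 - 64*143|/(143*21) = 80/3003.
Cross-multiplying, 3*3003 = 9009 < 11440 = 80*143, so 3/143 is smaller: the convergent 3/1 is closer to x than 64/21.

3/1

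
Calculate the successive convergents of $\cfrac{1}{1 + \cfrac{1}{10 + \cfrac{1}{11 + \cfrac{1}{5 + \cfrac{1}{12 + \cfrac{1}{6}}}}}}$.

0/1, 1/1, 10/11, 111/122, 565/621, 6891/7574, 41911/46065

Using the convergent recurrence p_i = a_i*p_{i-1} + p_{i-2}, q_i = a_i*q_{i-1} + q_{i-2} with p_{-2}=0, p_{-1}=1, q_{-2}=1, q_{-1}=0:
  i=0: a_0=0, p_0 = 0*1 + 0 = 0, q_0 = 0*0 + 1 = 1.
  i=1: a_1=1, p_1 = 1*0 + 1 = 1, q_1 = 1*1 + 0 = 1.
  i=2: a_2=10, p_2 = 10*1 + 0 = 10, q_2 = 10*1 + 1 = 11.
  i=3: a_3=11, p_3 = 11*10 + 1 = 111, q_3 = 11*11 + 1 = 122.
  i=4: a_4=5, p_4 = 5*111 + 10 = 565, q_4 = 5*122 + 11 = 621.
  i=5: a_5=12, p_5 = 12*565 + 111 = 6891, q_5 = 12*621 + 122 = 7574.
  i=6: a_6=6, p_6 = 6*6891 + 565 = 41911, q_6 = 6*7574 + 621 = 46065.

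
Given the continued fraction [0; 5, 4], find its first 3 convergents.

Using the convergent recurrence p_i = a_i*p_{i-1} + p_{i-2}, q_i = a_i*q_{i-1} + q_{i-2} with p_{-2}=0, p_{-1}=1, q_{-2}=1, q_{-1}=0:
  i=0: a_0=0, p_0 = 0*1 + 0 = 0, q_0 = 0*0 + 1 = 1.
  i=1: a_1=5, p_1 = 5*0 + 1 = 1, q_1 = 5*1 + 0 = 5.
  i=2: a_2=4, p_2 = 4*1 + 0 = 4, q_2 = 4*5 + 1 = 21.

0/1, 1/5, 4/21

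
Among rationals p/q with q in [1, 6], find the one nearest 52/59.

Expand x = 52/59 as a continued fraction with the Euclidean algorithm:
  52 = 0*59 + 52, so a_0 = 0.
  59 = 1*52 + 7, so a_1 = 1.
  52 = 7*7 + 3, so a_2 = 7.
  7 = 2*3 + 1, so a_3 = 2.
  3 = 3*1 + 0, so a_4 = 3.
so x = [0; 1, 7, 2, 3].
Convergents (p_i = a_i*p_{i-1} + p_{i-2}, q_i = a_i*q_{i-1} + q_{i-2} with p_{-2}=0, p_{-1}=1, q_{-2}=1, q_{-1}=0), until the denominator exceeds 6:
  i=0: a_0=0, p_0 = 0*1 + 0 = 0, q_0 = 0*0 + 1 = 1.
  i=1: a_1=1, p_1 = 1*0 + 1 = 1, q_1 = 1*1 + 0 = 1.
  i=2: a_2=7, p_2 = 7*1 + 0 = 7, q_2 = 7*1 + 1 = 8.
q_2 = 8 > 6, so the last convergent with denominator <= 6 is p_1/q_1 = 1/1.
The closest fraction with denominator <= 6 is either p_1/q_1 or the intermediate fraction (k*p_1 + p_0)/(k*q_1 + q_0) with the largest k >= 1 whose denominator stays <= 6; these approach x as k grows, and every other convergent or intermediate fraction in range is farther away.
Largest k: floor((6 - q_0)/q_1) = floor((6 - 1)/1) = 5.
That gives (5*1 + 0)/(5*1 + 1) = 5/6.
Compare the errors: |x - 1/1| = |52*1 - 1*59|/(59*1) = 7/59, and |x - 5/6| = |52*6 - 5*59|/(59*6) = 17/354.
Cross-multiplying, 17*59 = 1003 < 2478 = 7*354, so 17/354 is smaller: the intermediate fraction 5/6 is closer to x than 1/1.

5/6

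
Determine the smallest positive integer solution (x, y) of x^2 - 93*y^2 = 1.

(x, y) = (12151, 1260)

First expand sqrt(93) as a continued fraction. With x_i = (sqrt(93) + m_i)/d_i and (m_0, d_0) = (0, 1): a_0 = floor(sqrt(93)) = 9, since 9^2 = 81 <= 93 < 100 = 10^2.
Iterate m_{i+1} = d_i*a_i - m_i, d_{i+1} = (93 - m_{i+1}^2)/d_i, a_{i+1} = floor((a_0 + m_{i+1})/d_{i+1}):
  m_1 = 1*9 - 0 = 9, d_1 = (93 - 9^2)/1 = 12/1 = 12, a_1 = floor((9 + 9)/12) = 1.
  m_2 = 12*1 - 9 = 3, d_2 = (93 - 3^2)/12 = 84/12 = 7, a_2 = floor((9 + 3)/7) = 1.
  m_3 = 7*1 - 3 = 4, d_3 = (93 - 4^2)/7 = 77/7 = 11, a_3 = floor((9 + 4)/11) = 1.
  m_4 = 11*1 - 4 = 7, d_4 = (93 - 7^2)/11 = 44/11 = 4, a_4 = floor((9 + 7)/4) = 4.
  m_5 = 4*4 - 7 = 9, d_5 = (93 - 9^2)/4 = 12/4 = 3, a_5 = floor((9 + 9)/3) = 6.
  m_6 = 3*6 - 9 = 9, d_6 = (93 - 9^2)/3 = 12/3 = 4, a_6 = floor((9 + 9)/4) = 4.
  m_7 = 4*4 - 9 = 7, d_7 = (93 - 7^2)/4 = 44/4 = 11, a_7 = floor((9 + 7)/11) = 1.
  m_8 = 11*1 - 7 = 4, d_8 = (93 - 4^2)/11 = 77/11 = 7, a_8 = floor((9 + 4)/7) = 1.
  m_9 = 7*1 - 4 = 3, d_9 = (93 - 3^2)/7 = 84/7 = 12, a_9 = floor((9 + 3)/12) = 1.
  m_10 = 12*1 - 3 = 9, d_10 = (93 - 9^2)/12 = 12/12 = 1, a_10 = floor((9 + 9)/1) = 18.
  m_11 = 1*18 - 9 = 9, d_11 = (93 - 9^2)/1 = 12/1 = 12: (m_11, d_11) = (m_1, d_1) = (9, 12), so from here the quotients repeat a_1, ..., a_10; the period length is 10.
So sqrt(93) = [9; (1, 1, 1, 4, 6, 4, 1, 1, 1, 18)] with period length k = 10.
k is even, so the fundamental solution of x^2 - 93y^2 = 1 is (p_{k-1}, q_{k-1}) = (p_9, q_9); compute convergents through index 9.
Convergents (p_i = a_i*p_{i-1} + p_{i-2}, q_i = a_i*q_{i-1} + q_{i-2} with p_{-2}=0, p_{-1}=1, q_{-2}=1, q_{-1}=0):
  i=0: a_0=9, p_0 = 9*1 + 0 = 9, q_0 = 9*0 + 1 = 1.
  i=1: a_1=1, p_1 = 1*9 + 1 = 10, q_1 = 1*1 + 0 = 1.
  i=2: a_2=1, p_2 = 1*10 + 9 = 19, q_2 = 1*1 + 1 = 2.
  i=3: a_3=1, p_3 = 1*19 + 10 = 29, q_3 = 1*2 + 1 = 3.
  i=4: a_4=4, p_4 = 4*29 + 19 = 135, q_4 = 4*3 + 2 = 14.
  i=5: a_5=6, p_5 = 6*135 + 29 = 839, q_5 = 6*14 + 3 = 87.
  i=6: a_6=4, p_6 = 4*839 + 135 = 3491, q_6 = 4*87 + 14 = 362.
  i=7: a_7=1, p_7 = 1*3491 + 839 = 4330, q_7 = 1*362 + 87 = 449.
  i=8: a_8=1, p_8 = 1*4330 + 3491 = 7821, q_8 = 1*449 + 362 = 811.
  i=9: a_9=1, p_9 = 1*7821 + 4330 = 12151, q_9 = 1*811 + 449 = 1260.
Check: 12151^2 - 93*1260^2 = 147646801 - 147646800 = 1, so (x, y) = (12151, 1260) solves the equation, and by the theorem it is the least positive solution.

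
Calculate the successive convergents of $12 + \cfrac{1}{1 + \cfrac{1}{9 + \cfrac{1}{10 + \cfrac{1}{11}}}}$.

Using the convergent recurrence p_i = a_i*p_{i-1} + p_{i-2}, q_i = a_i*q_{i-1} + q_{i-2} with p_{-2}=0, p_{-1}=1, q_{-2}=1, q_{-1}=0:
  i=0: a_0=12, p_0 = 12*1 + 0 = 12, q_0 = 12*0 + 1 = 1.
  i=1: a_1=1, p_1 = 1*12 + 1 = 13, q_1 = 1*1 + 0 = 1.
  i=2: a_2=9, p_2 = 9*13 + 12 = 129, q_2 = 9*1 + 1 = 10.
  i=3: a_3=10, p_3 = 10*129 + 13 = 1303, q_3 = 10*10 + 1 = 101.
  i=4: a_4=11, p_4 = 11*1303 + 129 = 14462, q_4 = 11*101 + 10 = 1121.

12/1, 13/1, 129/10, 1303/101, 14462/1121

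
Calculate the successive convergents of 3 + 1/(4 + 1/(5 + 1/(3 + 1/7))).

3/1, 13/4, 68/21, 217/67, 1587/490

Using the convergent recurrence p_i = a_i*p_{i-1} + p_{i-2}, q_i = a_i*q_{i-1} + q_{i-2} with p_{-2}=0, p_{-1}=1, q_{-2}=1, q_{-1}=0:
  i=0: a_0=3, p_0 = 3*1 + 0 = 3, q_0 = 3*0 + 1 = 1.
  i=1: a_1=4, p_1 = 4*3 + 1 = 13, q_1 = 4*1 + 0 = 4.
  i=2: a_2=5, p_2 = 5*13 + 3 = 68, q_2 = 5*4 + 1 = 21.
  i=3: a_3=3, p_3 = 3*68 + 13 = 217, q_3 = 3*21 + 4 = 67.
  i=4: a_4=7, p_4 = 7*217 + 68 = 1587, q_4 = 7*67 + 21 = 490.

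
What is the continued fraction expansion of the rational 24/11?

Run the Euclidean algorithm on 24 and 11; the successive quotients are the partial quotients a_0, a_1, ... (each step inverts the fractional part left over by the previous one):
  24 = 2*11 + 2, so a_0 = 2.
  11 = 5*2 + 1, so a_1 = 5.
  2 = 2*1 + 0, so a_2 = 2.
The remainder reaches 0 after 3 divisions, so the expansion has 3 partial quotients, read off in order.

[2; 5, 2]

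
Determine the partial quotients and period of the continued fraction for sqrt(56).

Write x_i = (sqrt(56) + m_i)/d_i with (m_0, d_0) = (0, 1). a_0 = floor(sqrt(56)) = 7, since 7^2 = 49 <= 56 < 64 = 8^2.
Iterate m_{i+1} = d_i*a_i - m_i, d_{i+1} = (56 - m_{i+1}^2)/d_i, a_{i+1} = floor((a_0 + m_{i+1})/d_{i+1}):
  m_1 = 1*7 - 0 = 7, d_1 = (56 - 7^2)/1 = 7/1 = 7, a_1 = floor((7 + 7)/7) = 2.
  m_2 = 7*2 - 7 = 7, d_2 = (56 - 7^2)/7 = 7/7 = 1, a_2 = floor((7 + 7)/1) = 14.
  m_3 = 1*14 - 7 = 7, d_3 = (56 - 7^2)/1 = 7/1 = 7: (m_3, d_3) = (m_1, d_1) = (7, 7), so from here the quotients repeat a_1, a_2; the period length is 2.
Hence the expansion of sqrt(56) is a_0 = 7 followed by the repeating block 2, 14 (period 2).

[7; (2, 14)]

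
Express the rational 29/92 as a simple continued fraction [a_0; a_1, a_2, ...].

Run the Euclidean algorithm on 29 and 92; the successive quotients are the partial quotients a_0, a_1, ... (each step inverts the fractional part left over by the previous one):
  29 = 0*92 + 29, so a_0 = 0.
  92 = 3*29 + 5, so a_1 = 3.
  29 = 5*5 + 4, so a_2 = 5.
  5 = 1*4 + 1, so a_3 = 1.
  4 = 4*1 + 0, so a_4 = 4.
The remainder reaches 0 after 5 divisions, so the expansion has 5 partial quotients, read off in order.

[0; 3, 5, 1, 4]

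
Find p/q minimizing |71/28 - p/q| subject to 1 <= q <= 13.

Expand x = 71/28 as a continued fraction with the Euclidean algorithm:
  71 = 2*28 + 15, so a_0 = 2.
  28 = 1*15 + 13, so a_1 = 1.
  15 = 1*13 + 2, so a_2 = 1.
  13 = 6*2 + 1, so a_3 = 6.
  2 = 2*1 + 0, so a_4 = 2.
so x = [2; 1, 1, 6, 2].
Convergents (p_i = a_i*p_{i-1} + p_{i-2}, q_i = a_i*q_{i-1} + q_{i-2} with p_{-2}=0, p_{-1}=1, q_{-2}=1, q_{-1}=0), until the denominator exceeds 13:
  i=0: a_0=2, p_0 = 2*1 + 0 = 2, q_0 = 2*0 + 1 = 1.
  i=1: a_1=1, p_1 = 1*2 + 1 = 3, q_1 = 1*1 + 0 = 1.
  i=2: a_2=1, p_2 = 1*3 + 2 = 5, q_2 = 1*1 + 1 = 2.
  i=3: a_3=6, p_3 = 6*5 + 3 = 33, q_3 = 6*2 + 1 = 13.
  i=4: a_4=2, p_4 = 2*33 + 5 = 71, q_4 = 2*13 + 2 = 28.
q_4 = 28 > 13, so the last convergent with denominator <= 13 is p_3/q_3 = 33/13.
The closest fraction with denominator <= 13 is either p_3/q_3 or the intermediate fraction (k*p_3 + p_2)/(k*q_3 + q_2) with the largest k >= 1 whose denominator stays <= 13; these approach x as k grows, and every other convergent or intermediate fraction in range is farther away.
Largest k: floor((13 - q_2)/q_3) = floor((13 - 2)/13) = 0.
Since k = 0, no intermediate fraction beyond p_3/q_3 has denominator <= 13, so the convergent 33/13 is the closest (its error is |71*13 - 33*28|/(28*13) = 1/364).

33/13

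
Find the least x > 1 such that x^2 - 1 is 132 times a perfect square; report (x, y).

(x, y) = (23, 2)

First expand sqrt(132) as a continued fraction. With x_i = (sqrt(132) + m_i)/d_i and (m_0, d_0) = (0, 1): a_0 = floor(sqrt(132)) = 11, since 11^2 = 121 <= 132 < 144 = 12^2.
Iterate m_{i+1} = d_i*a_i - m_i, d_{i+1} = (132 - m_{i+1}^2)/d_i, a_{i+1} = floor((a_0 + m_{i+1})/d_{i+1}):
  m_1 = 1*11 - 0 = 11, d_1 = (132 - 11^2)/1 = 11/1 = 11, a_1 = floor((11 + 11)/11) = 2.
  m_2 = 11*2 - 11 = 11, d_2 = (132 - 11^2)/11 = 11/11 = 1, a_2 = floor((11 + 11)/1) = 22.
  m_3 = 1*22 - 11 = 11, d_3 = (132 - 11^2)/1 = 11/1 = 11: (m_3, d_3) = (m_1, d_1) = (11, 11), so from here the quotients repeat a_1, a_2; the period length is 2.
So sqrt(132) = [11; (2, 22)] with period length k = 2.
k is even, so the fundamental solution of x^2 - 132y^2 = 1 is (p_{k-1}, q_{k-1}) = (p_1, q_1); compute convergents through index 1.
Convergents (p_i = a_i*p_{i-1} + p_{i-2}, q_i = a_i*q_{i-1} + q_{i-2} with p_{-2}=0, p_{-1}=1, q_{-2}=1, q_{-1}=0):
  i=0: a_0=11, p_0 = 11*1 + 0 = 11, q_0 = 11*0 + 1 = 1.
  i=1: a_1=2, p_1 = 2*11 + 1 = 23, q_1 = 2*1 + 0 = 2.
Check: 23^2 - 132*2^2 = 529 - 528 = 1, so (x, y) = (23, 2) solves the equation, and by the theorem it is the least positive solution.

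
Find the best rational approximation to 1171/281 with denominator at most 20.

Expand x = 1171/281 as a continued fraction with the Euclidean algorithm:
  1171 = 4*281 + 47, so a_0 = 4.
  281 = 5*47 + 46, so a_1 = 5.
  47 = 1*46 + 1, so a_2 = 1.
  46 = 46*1 + 0, so a_3 = 46.
so x = [4; 5, 1, 46].
Convergents (p_i = a_i*p_{i-1} + p_{i-2}, q_i = a_i*q_{i-1} + q_{i-2} with p_{-2}=0, p_{-1}=1, q_{-2}=1, q_{-1}=0), until the denominator exceeds 20:
  i=0: a_0=4, p_0 = 4*1 + 0 = 4, q_0 = 4*0 + 1 = 1.
  i=1: a_1=5, p_1 = 5*4 + 1 = 21, q_1 = 5*1 + 0 = 5.
  i=2: a_2=1, p_2 = 1*21 + 4 = 25, q_2 = 1*5 + 1 = 6.
  i=3: a_3=46, p_3 = 46*25 + 21 = 1171, q_3 = 46*6 + 5 = 281.
q_3 = 281 > 20, so the last convergent with denominator <= 20 is p_2/q_2 = 25/6.
The closest fraction with denominator <= 20 is either p_2/q_2 or the intermediate fraction (k*p_2 + p_1)/(k*q_2 + q_1) with the largest k >= 1 whose denominator stays <= 20; these approach x as k grows, and every other convergent or intermediate fraction in range is farther away.
Largest k: floor((20 - q_1)/q_2) = floor((20 - 5)/6) = 2.
That gives (2*25 + 21)/(2*6 + 5) = 71/17.
Compare the errors: |x - 25/6| = |1171*6 - 25*281|/(281*6) = 1/1686, and |x - 71/17| = |1171*17 - 71*281|/(281*17) = 44/4777.
Cross-multiplying, 1*4777 = 4777 < 74184 = 44*1686, so 1/1686 is smaller: the convergent 25/6 is closer to x than 71/17.

25/6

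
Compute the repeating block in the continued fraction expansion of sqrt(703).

[26; (1, 1, 17, 5, 1, 5, 17, 1, 1, 52)]

Write x_i = (sqrt(703) + m_i)/d_i with (m_0, d_0) = (0, 1). a_0 = floor(sqrt(703)) = 26, since 26^2 = 676 <= 703 < 729 = 27^2.
Iterate m_{i+1} = d_i*a_i - m_i, d_{i+1} = (703 - m_{i+1}^2)/d_i, a_{i+1} = floor((a_0 + m_{i+1})/d_{i+1}):
  m_1 = 1*26 - 0 = 26, d_1 = (703 - 26^2)/1 = 27/1 = 27, a_1 = floor((26 + 26)/27) = 1.
  m_2 = 27*1 - 26 = 1, d_2 = (703 - 1^2)/27 = 702/27 = 26, a_2 = floor((26 + 1)/26) = 1.
  m_3 = 26*1 - 1 = 25, d_3 = (703 - 25^2)/26 = 78/26 = 3, a_3 = floor((26 + 25)/3) = 17.
  m_4 = 3*17 - 25 = 26, d_4 = (703 - 26^2)/3 = 27/3 = 9, a_4 = floor((26 + 26)/9) = 5.
  m_5 = 9*5 - 26 = 19, d_5 = (703 - 19^2)/9 = 342/9 = 38, a_5 = floor((26 + 19)/38) = 1.
  m_6 = 38*1 - 19 = 19, d_6 = (703 - 19^2)/38 = 342/38 = 9, a_6 = floor((26 + 19)/9) = 5.
  m_7 = 9*5 - 19 = 26, d_7 = (703 - 26^2)/9 = 27/9 = 3, a_7 = floor((26 + 26)/3) = 17.
  m_8 = 3*17 - 26 = 25, d_8 = (703 - 25^2)/3 = 78/3 = 26, a_8 = floor((26 + 25)/26) = 1.
  m_9 = 26*1 - 25 = 1, d_9 = (703 - 1^2)/26 = 702/26 = 27, a_9 = floor((26 + 1)/27) = 1.
  m_10 = 27*1 - 1 = 26, d_10 = (703 - 26^2)/27 = 27/27 = 1, a_10 = floor((26 + 26)/1) = 52.
  m_11 = 1*52 - 26 = 26, d_11 = (703 - 26^2)/1 = 27/1 = 27: (m_11, d_11) = (m_1, d_1) = (26, 27), so from here the quotients repeat a_1, ..., a_10; the period length is 10.
Hence the expansion of sqrt(703) is a_0 = 26 followed by the repeating block 1, 1, 17, 5, 1, 5, 17, 1, 1, 52 (period 10).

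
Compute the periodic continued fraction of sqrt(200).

Write x_i = (sqrt(200) + m_i)/d_i with (m_0, d_0) = (0, 1). a_0 = floor(sqrt(200)) = 14, since 14^2 = 196 <= 200 < 225 = 15^2.
Iterate m_{i+1} = d_i*a_i - m_i, d_{i+1} = (200 - m_{i+1}^2)/d_i, a_{i+1} = floor((a_0 + m_{i+1})/d_{i+1}):
  m_1 = 1*14 - 0 = 14, d_1 = (200 - 14^2)/1 = 4/1 = 4, a_1 = floor((14 + 14)/4) = 7.
  m_2 = 4*7 - 14 = 14, d_2 = (200 - 14^2)/4 = 4/4 = 1, a_2 = floor((14 + 14)/1) = 28.
  m_3 = 1*28 - 14 = 14, d_3 = (200 - 14^2)/1 = 4/1 = 4: (m_3, d_3) = (m_1, d_1) = (14, 4), so from here the quotients repeat a_1, a_2; the period length is 2.
Hence the expansion of sqrt(200) is a_0 = 14 followed by the repeating block 7, 28 (period 2).

[14; (7, 28)]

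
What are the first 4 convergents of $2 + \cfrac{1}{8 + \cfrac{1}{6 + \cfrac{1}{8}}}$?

Using the convergent recurrence p_i = a_i*p_{i-1} + p_{i-2}, q_i = a_i*q_{i-1} + q_{i-2} with p_{-2}=0, p_{-1}=1, q_{-2}=1, q_{-1}=0:
  i=0: a_0=2, p_0 = 2*1 + 0 = 2, q_0 = 2*0 + 1 = 1.
  i=1: a_1=8, p_1 = 8*2 + 1 = 17, q_1 = 8*1 + 0 = 8.
  i=2: a_2=6, p_2 = 6*17 + 2 = 104, q_2 = 6*8 + 1 = 49.
  i=3: a_3=8, p_3 = 8*104 + 17 = 849, q_3 = 8*49 + 8 = 400.

2/1, 17/8, 104/49, 849/400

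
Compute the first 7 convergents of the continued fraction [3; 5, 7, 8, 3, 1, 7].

3/1, 16/5, 115/36, 936/293, 2923/915, 3859/1208, 29936/9371

Using the convergent recurrence p_i = a_i*p_{i-1} + p_{i-2}, q_i = a_i*q_{i-1} + q_{i-2} with p_{-2}=0, p_{-1}=1, q_{-2}=1, q_{-1}=0:
  i=0: a_0=3, p_0 = 3*1 + 0 = 3, q_0 = 3*0 + 1 = 1.
  i=1: a_1=5, p_1 = 5*3 + 1 = 16, q_1 = 5*1 + 0 = 5.
  i=2: a_2=7, p_2 = 7*16 + 3 = 115, q_2 = 7*5 + 1 = 36.
  i=3: a_3=8, p_3 = 8*115 + 16 = 936, q_3 = 8*36 + 5 = 293.
  i=4: a_4=3, p_4 = 3*936 + 115 = 2923, q_4 = 3*293 + 36 = 915.
  i=5: a_5=1, p_5 = 1*2923 + 936 = 3859, q_5 = 1*915 + 293 = 1208.
  i=6: a_6=7, p_6 = 7*3859 + 2923 = 29936, q_6 = 7*1208 + 915 = 9371.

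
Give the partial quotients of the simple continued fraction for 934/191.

Run the Euclidean algorithm on 934 and 191; the successive quotients are the partial quotients a_0, a_1, ... (each step inverts the fractional part left over by the previous one):
  934 = 4*191 + 170, so a_0 = 4.
  191 = 1*170 + 21, so a_1 = 1.
  170 = 8*21 + 2, so a_2 = 8.
  21 = 10*2 + 1, so a_3 = 10.
  2 = 2*1 + 0, so a_4 = 2.
The remainder reaches 0 after 5 divisions, so the expansion has 5 partial quotients, read off in order.

[4; 1, 8, 10, 2]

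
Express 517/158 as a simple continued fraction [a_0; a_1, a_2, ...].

[3; 3, 1, 2, 14]

Run the Euclidean algorithm on 517 and 158; the successive quotients are the partial quotients a_0, a_1, ... (each step inverts the fractional part left over by the previous one):
  517 = 3*158 + 43, so a_0 = 3.
  158 = 3*43 + 29, so a_1 = 3.
  43 = 1*29 + 14, so a_2 = 1.
  29 = 2*14 + 1, so a_3 = 2.
  14 = 14*1 + 0, so a_4 = 14.
The remainder reaches 0 after 5 divisions, so the expansion has 5 partial quotients, read off in order.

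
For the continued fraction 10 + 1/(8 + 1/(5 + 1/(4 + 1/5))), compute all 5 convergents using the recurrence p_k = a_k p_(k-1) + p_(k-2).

10/1, 81/8, 415/41, 1741/172, 9120/901

Using the convergent recurrence p_i = a_i*p_{i-1} + p_{i-2}, q_i = a_i*q_{i-1} + q_{i-2} with p_{-2}=0, p_{-1}=1, q_{-2}=1, q_{-1}=0:
  i=0: a_0=10, p_0 = 10*1 + 0 = 10, q_0 = 10*0 + 1 = 1.
  i=1: a_1=8, p_1 = 8*10 + 1 = 81, q_1 = 8*1 + 0 = 8.
  i=2: a_2=5, p_2 = 5*81 + 10 = 415, q_2 = 5*8 + 1 = 41.
  i=3: a_3=4, p_3 = 4*415 + 81 = 1741, q_3 = 4*41 + 8 = 172.
  i=4: a_4=5, p_4 = 5*1741 + 415 = 9120, q_4 = 5*172 + 41 = 901.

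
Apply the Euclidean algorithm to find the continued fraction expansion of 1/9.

[0; 9]

Run the Euclidean algorithm on 1 and 9; the successive quotients are the partial quotients a_0, a_1, ... (each step inverts the fractional part left over by the previous one):
  1 = 0*9 + 1, so a_0 = 0.
  9 = 9*1 + 0, so a_1 = 9.
The remainder reaches 0 after 2 divisions, so the expansion has 2 partial quotients, read off in order.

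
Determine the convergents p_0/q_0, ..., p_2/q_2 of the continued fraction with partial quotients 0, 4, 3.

0/1, 1/4, 3/13

Using the convergent recurrence p_i = a_i*p_{i-1} + p_{i-2}, q_i = a_i*q_{i-1} + q_{i-2} with p_{-2}=0, p_{-1}=1, q_{-2}=1, q_{-1}=0:
  i=0: a_0=0, p_0 = 0*1 + 0 = 0, q_0 = 0*0 + 1 = 1.
  i=1: a_1=4, p_1 = 4*0 + 1 = 1, q_1 = 4*1 + 0 = 4.
  i=2: a_2=3, p_2 = 3*1 + 0 = 3, q_2 = 3*4 + 1 = 13.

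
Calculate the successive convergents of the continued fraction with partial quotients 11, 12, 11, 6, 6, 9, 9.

Using the convergent recurrence p_i = a_i*p_{i-1} + p_{i-2}, q_i = a_i*q_{i-1} + q_{i-2} with p_{-2}=0, p_{-1}=1, q_{-2}=1, q_{-1}=0:
  i=0: a_0=11, p_0 = 11*1 + 0 = 11, q_0 = 11*0 + 1 = 1.
  i=1: a_1=12, p_1 = 12*11 + 1 = 133, q_1 = 12*1 + 0 = 12.
  i=2: a_2=11, p_2 = 11*133 + 11 = 1474, q_2 = 11*12 + 1 = 133.
  i=3: a_3=6, p_3 = 6*1474 + 133 = 8977, q_3 = 6*133 + 12 = 810.
  i=4: a_4=6, p_4 = 6*8977 + 1474 = 55336, q_4 = 6*810 + 133 = 4993.
  i=5: a_5=9, p_5 = 9*55336 + 8977 = 507001, q_5 = 9*4993 + 810 = 45747.
  i=6: a_6=9, p_6 = 9*507001 + 55336 = 4618345, q_6 = 9*45747 + 4993 = 416716.

11/1, 133/12, 1474/133, 8977/810, 55336/4993, 507001/45747, 4618345/416716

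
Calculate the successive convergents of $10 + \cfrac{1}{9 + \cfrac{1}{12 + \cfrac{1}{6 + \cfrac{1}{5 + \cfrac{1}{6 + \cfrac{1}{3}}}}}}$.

10/1, 91/9, 1102/109, 6703/663, 34617/3424, 214405/21207, 677832/67045

Using the convergent recurrence p_i = a_i*p_{i-1} + p_{i-2}, q_i = a_i*q_{i-1} + q_{i-2} with p_{-2}=0, p_{-1}=1, q_{-2}=1, q_{-1}=0:
  i=0: a_0=10, p_0 = 10*1 + 0 = 10, q_0 = 10*0 + 1 = 1.
  i=1: a_1=9, p_1 = 9*10 + 1 = 91, q_1 = 9*1 + 0 = 9.
  i=2: a_2=12, p_2 = 12*91 + 10 = 1102, q_2 = 12*9 + 1 = 109.
  i=3: a_3=6, p_3 = 6*1102 + 91 = 6703, q_3 = 6*109 + 9 = 663.
  i=4: a_4=5, p_4 = 5*6703 + 1102 = 34617, q_4 = 5*663 + 109 = 3424.
  i=5: a_5=6, p_5 = 6*34617 + 6703 = 214405, q_5 = 6*3424 + 663 = 21207.
  i=6: a_6=3, p_6 = 3*214405 + 34617 = 677832, q_6 = 3*21207 + 3424 = 67045.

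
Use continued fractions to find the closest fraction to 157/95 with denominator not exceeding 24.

Expand x = 157/95 as a continued fraction with the Euclidean algorithm:
  157 = 1*95 + 62, so a_0 = 1.
  95 = 1*62 + 33, so a_1 = 1.
  62 = 1*33 + 29, so a_2 = 1.
  33 = 1*29 + 4, so a_3 = 1.
  29 = 7*4 + 1, so a_4 = 7.
  4 = 4*1 + 0, so a_5 = 4.
so x = [1; 1, 1, 1, 7, 4].
Convergents (p_i = a_i*p_{i-1} + p_{i-2}, q_i = a_i*q_{i-1} + q_{i-2} with p_{-2}=0, p_{-1}=1, q_{-2}=1, q_{-1}=0), until the denominator exceeds 24:
  i=0: a_0=1, p_0 = 1*1 + 0 = 1, q_0 = 1*0 + 1 = 1.
  i=1: a_1=1, p_1 = 1*1 + 1 = 2, q_1 = 1*1 + 0 = 1.
  i=2: a_2=1, p_2 = 1*2 + 1 = 3, q_2 = 1*1 + 1 = 2.
  i=3: a_3=1, p_3 = 1*3 + 2 = 5, q_3 = 1*2 + 1 = 3.
  i=4: a_4=7, p_4 = 7*5 + 3 = 38, q_4 = 7*3 + 2 = 23.
  i=5: a_5=4, p_5 = 4*38 + 5 = 157, q_5 = 4*23 + 3 = 95.
q_5 = 95 > 24, so the last convergent with denominator <= 24 is p_4/q_4 = 38/23.
The closest fraction with denominator <= 24 is either p_4/q_4 or the intermediate fraction (k*p_4 + p_3)/(k*q_4 + q_3) with the largest k >= 1 whose denominator stays <= 24; these approach x as k grows, and every other convergent or intermediate fraction in range is farther away.
Largest k: floor((24 - q_3)/q_4) = floor((24 - 3)/23) = 0.
Since k = 0, no intermediate fraction beyond p_4/q_4 has denominator <= 24, so the convergent 38/23 is the closest (its error is |157*23 - 38*95|/(95*23) = 1/2185).

38/23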